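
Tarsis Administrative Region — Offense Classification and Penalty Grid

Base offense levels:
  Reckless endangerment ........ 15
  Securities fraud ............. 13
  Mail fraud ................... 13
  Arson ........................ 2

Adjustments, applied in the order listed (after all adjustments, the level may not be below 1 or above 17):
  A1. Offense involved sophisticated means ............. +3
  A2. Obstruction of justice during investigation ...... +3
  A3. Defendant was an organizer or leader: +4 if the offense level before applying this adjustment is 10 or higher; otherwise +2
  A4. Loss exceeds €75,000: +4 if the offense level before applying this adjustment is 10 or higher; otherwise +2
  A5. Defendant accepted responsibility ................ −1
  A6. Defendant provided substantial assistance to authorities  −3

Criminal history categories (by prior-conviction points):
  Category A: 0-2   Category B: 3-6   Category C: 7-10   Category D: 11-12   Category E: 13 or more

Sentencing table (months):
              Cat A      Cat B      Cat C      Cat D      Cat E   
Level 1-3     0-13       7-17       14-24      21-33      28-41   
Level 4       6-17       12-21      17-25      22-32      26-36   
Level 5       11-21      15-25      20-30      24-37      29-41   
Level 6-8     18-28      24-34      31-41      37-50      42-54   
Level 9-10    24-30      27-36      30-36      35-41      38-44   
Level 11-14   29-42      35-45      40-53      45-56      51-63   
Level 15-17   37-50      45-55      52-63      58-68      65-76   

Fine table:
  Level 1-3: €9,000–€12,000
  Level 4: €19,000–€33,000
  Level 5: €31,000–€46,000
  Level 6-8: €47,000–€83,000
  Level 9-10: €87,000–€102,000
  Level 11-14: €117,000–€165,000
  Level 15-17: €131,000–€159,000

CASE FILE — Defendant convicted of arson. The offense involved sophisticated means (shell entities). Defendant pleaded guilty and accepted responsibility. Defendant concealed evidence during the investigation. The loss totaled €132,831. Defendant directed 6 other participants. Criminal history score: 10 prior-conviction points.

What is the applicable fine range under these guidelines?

€117,000–€165,000

Base offense level for arson: 2.
A1 applies: 2 + 3 = 5.
A2 applies: 5 + 3 = 8.
A3 applies (level before this adjustment is 8 < 10, so +2): 8 + 2 = 10.
A4 applies (level before this adjustment is 10 ≥ 10, so +4): 10 + 4 = 14.
A5 applies: 14 − 1 = 13.
Final offense level: 13.
Level 13 falls in the 11-14 band.
Fine table: Level 11-14 → €117,000–€165,000.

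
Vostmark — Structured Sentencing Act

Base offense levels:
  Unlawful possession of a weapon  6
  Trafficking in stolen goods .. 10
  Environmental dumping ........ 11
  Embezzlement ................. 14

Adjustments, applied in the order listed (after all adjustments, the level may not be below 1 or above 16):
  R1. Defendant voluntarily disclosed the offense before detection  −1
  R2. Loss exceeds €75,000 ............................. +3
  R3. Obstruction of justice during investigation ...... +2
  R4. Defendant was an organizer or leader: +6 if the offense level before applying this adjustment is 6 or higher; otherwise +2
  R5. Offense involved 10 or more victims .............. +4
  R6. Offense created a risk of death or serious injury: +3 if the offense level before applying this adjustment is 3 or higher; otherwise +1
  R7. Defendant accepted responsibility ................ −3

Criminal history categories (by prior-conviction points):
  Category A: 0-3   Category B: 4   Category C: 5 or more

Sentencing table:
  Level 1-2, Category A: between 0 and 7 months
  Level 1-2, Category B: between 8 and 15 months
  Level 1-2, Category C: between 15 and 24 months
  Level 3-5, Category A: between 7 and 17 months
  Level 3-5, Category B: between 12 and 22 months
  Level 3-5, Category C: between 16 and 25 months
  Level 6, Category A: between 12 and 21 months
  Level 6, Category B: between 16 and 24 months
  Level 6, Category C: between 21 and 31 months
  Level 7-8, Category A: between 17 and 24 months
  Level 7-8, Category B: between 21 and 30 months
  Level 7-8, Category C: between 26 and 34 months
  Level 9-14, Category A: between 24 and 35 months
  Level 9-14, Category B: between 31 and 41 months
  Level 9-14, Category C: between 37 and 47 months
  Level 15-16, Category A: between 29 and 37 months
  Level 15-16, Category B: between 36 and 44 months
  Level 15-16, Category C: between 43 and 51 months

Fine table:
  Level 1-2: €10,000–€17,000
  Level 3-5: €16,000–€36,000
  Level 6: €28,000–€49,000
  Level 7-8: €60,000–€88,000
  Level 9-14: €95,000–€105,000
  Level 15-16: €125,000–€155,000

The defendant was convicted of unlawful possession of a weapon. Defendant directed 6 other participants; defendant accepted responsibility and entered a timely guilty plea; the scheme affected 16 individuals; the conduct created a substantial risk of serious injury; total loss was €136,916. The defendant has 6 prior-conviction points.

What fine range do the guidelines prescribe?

€125,000–€155,000

Base offense level for unlawful possession of a weapon: 6.
R2 applies: 6 + 3 = 9.
R4 applies (level before this adjustment is 9 ≥ 6, so +6): 9 + 6 = 15.
R5 applies: 15 + 4 = 19.
R6 applies (level before this adjustment is 19 ≥ 3, so +3): 19 + 3 = 22.
R7 applies: 22 − 3 = 19.
Level 19 exceeds the maximum of 16; capped at 16.
Final offense level: 16.
Level 16 falls in the 15-16 band.
Fine table: Level 15-16 → €125,000–€155,000.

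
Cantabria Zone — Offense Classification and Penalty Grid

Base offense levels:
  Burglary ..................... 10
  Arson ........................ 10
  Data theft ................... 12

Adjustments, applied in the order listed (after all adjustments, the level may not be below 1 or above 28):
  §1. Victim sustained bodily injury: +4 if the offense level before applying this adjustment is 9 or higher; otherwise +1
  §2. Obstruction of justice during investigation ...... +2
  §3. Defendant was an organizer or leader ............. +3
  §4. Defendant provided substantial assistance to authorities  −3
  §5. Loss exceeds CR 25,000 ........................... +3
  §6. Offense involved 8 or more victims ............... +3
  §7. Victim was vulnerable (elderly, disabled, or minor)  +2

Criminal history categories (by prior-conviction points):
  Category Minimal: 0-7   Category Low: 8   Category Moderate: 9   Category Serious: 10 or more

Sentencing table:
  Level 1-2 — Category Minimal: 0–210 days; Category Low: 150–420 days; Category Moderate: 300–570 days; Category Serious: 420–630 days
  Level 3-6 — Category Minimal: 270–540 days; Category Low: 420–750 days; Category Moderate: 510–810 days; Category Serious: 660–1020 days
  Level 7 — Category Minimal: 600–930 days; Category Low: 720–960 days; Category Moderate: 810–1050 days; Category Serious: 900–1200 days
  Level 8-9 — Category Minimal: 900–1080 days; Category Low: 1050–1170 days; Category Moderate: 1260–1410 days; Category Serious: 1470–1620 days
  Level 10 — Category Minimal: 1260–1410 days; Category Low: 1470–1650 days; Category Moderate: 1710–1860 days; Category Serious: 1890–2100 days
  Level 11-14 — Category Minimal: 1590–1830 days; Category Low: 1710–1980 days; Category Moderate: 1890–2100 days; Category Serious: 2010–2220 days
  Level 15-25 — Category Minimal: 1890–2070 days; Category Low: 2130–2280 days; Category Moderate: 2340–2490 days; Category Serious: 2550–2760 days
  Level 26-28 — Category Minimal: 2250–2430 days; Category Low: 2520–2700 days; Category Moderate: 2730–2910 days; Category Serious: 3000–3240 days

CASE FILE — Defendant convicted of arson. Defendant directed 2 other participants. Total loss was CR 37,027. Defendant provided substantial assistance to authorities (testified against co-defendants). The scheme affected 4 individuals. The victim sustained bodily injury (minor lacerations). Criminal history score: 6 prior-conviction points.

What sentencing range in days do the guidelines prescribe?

1890-2070 days

Base offense level for arson: 10.
§1 applies (level before this adjustment is 10 ≥ 9, so +4): 10 + 4 = 14.
§2 does not apply.
§3 applies: 14 + 3 = 17.
§4 applies: 17 − 3 = 14.
§5 applies: 14 + 3 = 17.
§6 does not apply.
Final offense level: 17.
Criminal history: 6 prior points → Category Minimal (0-7).
Level 17 falls in the 15-25 band.
Grid: Level 15-25 × Category Minimal = 1890-2070 days.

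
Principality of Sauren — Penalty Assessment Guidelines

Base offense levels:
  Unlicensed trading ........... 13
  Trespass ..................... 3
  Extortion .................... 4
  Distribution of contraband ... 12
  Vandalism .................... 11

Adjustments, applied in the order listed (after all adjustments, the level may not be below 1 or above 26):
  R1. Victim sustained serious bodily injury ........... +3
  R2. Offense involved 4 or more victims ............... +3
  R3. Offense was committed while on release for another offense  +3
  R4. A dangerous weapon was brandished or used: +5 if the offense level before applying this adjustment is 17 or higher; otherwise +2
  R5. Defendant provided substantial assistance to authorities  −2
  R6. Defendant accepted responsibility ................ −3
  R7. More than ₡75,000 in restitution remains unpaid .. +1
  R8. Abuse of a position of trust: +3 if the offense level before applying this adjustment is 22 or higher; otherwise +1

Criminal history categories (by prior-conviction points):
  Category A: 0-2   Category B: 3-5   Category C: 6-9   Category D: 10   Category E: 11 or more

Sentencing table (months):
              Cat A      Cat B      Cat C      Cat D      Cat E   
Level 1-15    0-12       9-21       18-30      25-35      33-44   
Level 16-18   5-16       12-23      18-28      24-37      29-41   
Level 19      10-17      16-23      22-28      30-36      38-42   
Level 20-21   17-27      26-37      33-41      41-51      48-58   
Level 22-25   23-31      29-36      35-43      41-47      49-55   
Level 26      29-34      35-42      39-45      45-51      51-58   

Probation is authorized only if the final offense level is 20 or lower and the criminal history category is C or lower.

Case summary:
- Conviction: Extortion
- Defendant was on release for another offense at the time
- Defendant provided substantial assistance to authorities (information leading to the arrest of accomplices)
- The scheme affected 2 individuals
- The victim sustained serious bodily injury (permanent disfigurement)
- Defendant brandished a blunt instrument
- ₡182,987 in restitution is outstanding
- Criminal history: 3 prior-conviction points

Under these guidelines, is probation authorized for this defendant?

Base offense level for extortion: 4.
R1 applies: 4 + 3 = 7.
R3 applies: 7 + 3 = 10.
R4 applies (level before this adjustment is 10 < 17, so +2): 10 + 2 = 12.
R5 applies: 12 − 2 = 10.
R6 does not apply.
R7 applies: 10 + 1 = 11.
R8 does not apply.
Final offense level: 11.
Criminal history: 3 prior points → Category B (3-5).
Level 11 falls in the 1-15 band.
Grid: Level 1-15 × Category B = 9-21 months.
Probation check: level 11 ≤ 20 and category B ≤ C → eligible.

Yes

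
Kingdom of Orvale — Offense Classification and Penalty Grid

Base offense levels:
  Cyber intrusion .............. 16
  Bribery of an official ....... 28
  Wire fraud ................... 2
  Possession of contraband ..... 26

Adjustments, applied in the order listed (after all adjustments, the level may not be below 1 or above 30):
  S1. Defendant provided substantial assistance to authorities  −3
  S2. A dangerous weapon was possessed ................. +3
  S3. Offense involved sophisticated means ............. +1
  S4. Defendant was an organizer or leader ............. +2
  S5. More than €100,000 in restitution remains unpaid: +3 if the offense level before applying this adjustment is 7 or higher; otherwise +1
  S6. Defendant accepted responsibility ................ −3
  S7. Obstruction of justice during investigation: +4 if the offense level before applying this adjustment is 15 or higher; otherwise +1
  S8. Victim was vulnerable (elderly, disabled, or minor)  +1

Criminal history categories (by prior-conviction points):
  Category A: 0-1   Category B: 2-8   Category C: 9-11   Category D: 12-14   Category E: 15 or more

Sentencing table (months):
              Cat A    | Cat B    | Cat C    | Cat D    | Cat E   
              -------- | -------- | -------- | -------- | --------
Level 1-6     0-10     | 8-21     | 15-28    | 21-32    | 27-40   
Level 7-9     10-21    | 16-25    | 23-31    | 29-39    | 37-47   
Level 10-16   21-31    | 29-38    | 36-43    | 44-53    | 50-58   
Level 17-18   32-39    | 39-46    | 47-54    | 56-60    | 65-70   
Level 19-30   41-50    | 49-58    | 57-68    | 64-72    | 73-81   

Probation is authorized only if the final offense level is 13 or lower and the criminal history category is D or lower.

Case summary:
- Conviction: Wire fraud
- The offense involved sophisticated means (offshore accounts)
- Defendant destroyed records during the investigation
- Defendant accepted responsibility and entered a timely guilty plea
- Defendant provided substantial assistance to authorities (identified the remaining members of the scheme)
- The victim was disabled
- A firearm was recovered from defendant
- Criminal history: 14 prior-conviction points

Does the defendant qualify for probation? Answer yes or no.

Base offense level for wire fraud: 2.
S1 applies: 2 − 3 = -1.
S2 applies: -1 + 3 = 2.
S3 applies: 2 + 1 = 3.
S6 applies: 3 − 3 = 0.
S7 applies (level before this adjustment is 0 < 15, so +1): 0 + 1 = 1.
S8 applies: 1 + 1 = 2.
Final offense level: 2.
Criminal history: 14 prior points → Category D (12-14).
Level 2 falls in the 1-6 band.
Grid: Level 1-6 × Category D = 21-32 months.
Probation check: level 2 ≤ 13 and category D ≤ D → eligible.

Yes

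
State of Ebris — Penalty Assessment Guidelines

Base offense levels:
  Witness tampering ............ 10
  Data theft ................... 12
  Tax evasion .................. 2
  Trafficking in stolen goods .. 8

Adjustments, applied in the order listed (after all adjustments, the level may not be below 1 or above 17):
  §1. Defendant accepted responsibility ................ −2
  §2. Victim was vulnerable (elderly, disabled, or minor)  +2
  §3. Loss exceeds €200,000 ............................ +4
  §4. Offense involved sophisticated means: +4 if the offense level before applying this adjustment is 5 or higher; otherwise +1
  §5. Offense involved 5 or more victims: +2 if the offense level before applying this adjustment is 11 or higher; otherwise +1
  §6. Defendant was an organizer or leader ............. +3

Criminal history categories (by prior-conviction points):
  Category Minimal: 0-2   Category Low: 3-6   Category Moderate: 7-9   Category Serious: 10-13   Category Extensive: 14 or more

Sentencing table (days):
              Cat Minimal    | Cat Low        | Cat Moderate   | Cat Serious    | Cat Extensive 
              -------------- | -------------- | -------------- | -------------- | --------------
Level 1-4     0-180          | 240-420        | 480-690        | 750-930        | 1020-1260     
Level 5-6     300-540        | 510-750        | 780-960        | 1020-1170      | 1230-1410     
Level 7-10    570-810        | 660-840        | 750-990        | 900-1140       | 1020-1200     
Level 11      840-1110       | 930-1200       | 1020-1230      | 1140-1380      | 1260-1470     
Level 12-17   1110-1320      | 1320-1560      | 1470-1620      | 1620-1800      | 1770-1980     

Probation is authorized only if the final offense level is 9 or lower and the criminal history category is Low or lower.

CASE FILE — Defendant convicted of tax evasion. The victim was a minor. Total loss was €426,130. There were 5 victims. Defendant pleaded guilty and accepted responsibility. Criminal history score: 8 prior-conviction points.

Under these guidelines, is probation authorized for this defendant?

No

Base offense level for tax evasion: 2.
§1 applies: 2 − 2 = 0.
§2 applies: 0 + 2 = 2.
§3 applies: 2 + 4 = 6.
§5 applies (level before this adjustment is 6 < 11, so +1): 6 + 1 = 7.
Final offense level: 7.
Criminal history: 8 prior points → Category Moderate (7-9).
Level 7 falls in the 7-10 band.
Grid: Level 7-10 × Category Moderate = 750-990 days.
Probation check: level 7 ≤ 9 and category Moderate > Low → not eligible.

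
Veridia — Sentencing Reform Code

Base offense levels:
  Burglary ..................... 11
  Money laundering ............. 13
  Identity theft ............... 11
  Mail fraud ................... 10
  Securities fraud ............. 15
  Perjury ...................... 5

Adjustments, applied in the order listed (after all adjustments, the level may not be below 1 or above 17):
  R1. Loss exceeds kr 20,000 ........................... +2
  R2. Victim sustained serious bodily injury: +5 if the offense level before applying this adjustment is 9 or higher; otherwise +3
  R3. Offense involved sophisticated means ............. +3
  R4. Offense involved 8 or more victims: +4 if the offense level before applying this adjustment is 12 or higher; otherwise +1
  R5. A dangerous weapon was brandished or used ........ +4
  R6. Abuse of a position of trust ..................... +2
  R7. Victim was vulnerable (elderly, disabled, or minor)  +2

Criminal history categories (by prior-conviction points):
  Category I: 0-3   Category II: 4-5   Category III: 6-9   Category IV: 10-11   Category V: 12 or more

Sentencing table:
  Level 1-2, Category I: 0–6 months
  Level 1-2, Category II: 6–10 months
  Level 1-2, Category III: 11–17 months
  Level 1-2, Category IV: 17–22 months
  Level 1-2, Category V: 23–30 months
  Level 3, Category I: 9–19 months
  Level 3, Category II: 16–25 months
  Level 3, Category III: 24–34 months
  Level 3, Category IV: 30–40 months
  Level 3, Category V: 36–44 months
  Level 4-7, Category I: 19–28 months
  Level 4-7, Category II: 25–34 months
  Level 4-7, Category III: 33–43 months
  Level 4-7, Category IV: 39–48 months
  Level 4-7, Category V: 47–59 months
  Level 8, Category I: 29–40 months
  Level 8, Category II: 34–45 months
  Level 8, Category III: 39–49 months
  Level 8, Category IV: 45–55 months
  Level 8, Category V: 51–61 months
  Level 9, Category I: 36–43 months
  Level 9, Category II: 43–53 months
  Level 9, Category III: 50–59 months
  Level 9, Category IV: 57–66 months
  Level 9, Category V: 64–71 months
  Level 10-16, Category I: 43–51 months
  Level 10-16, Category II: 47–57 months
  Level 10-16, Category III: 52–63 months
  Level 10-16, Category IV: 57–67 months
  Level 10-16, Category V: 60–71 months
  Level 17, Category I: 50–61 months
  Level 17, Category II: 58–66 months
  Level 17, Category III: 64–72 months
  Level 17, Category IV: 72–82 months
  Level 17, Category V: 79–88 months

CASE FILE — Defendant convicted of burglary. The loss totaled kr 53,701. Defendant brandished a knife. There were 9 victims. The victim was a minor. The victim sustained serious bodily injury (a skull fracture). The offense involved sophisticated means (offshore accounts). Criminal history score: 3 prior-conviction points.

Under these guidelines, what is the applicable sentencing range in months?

Base offense level for burglary: 11.
R1 applies: 11 + 2 = 13.
R2 applies (level before this adjustment is 13 ≥ 9, so +5): 13 + 5 = 18.
R3 applies: 18 + 3 = 21.
R4 applies (level before this adjustment is 21 ≥ 12, so +4): 21 + 4 = 25.
R5 applies: 25 + 4 = 29.
R6 does not apply.
R7 applies: 29 + 2 = 31.
Level 31 exceeds the maximum of 17; capped at 17.
Final offense level: 17.
Criminal history: 3 prior points → Category I (0-3).
Level 17 falls in the 17 band.
Grid: Level 17 × Category I = 50-61 months.

50-61 months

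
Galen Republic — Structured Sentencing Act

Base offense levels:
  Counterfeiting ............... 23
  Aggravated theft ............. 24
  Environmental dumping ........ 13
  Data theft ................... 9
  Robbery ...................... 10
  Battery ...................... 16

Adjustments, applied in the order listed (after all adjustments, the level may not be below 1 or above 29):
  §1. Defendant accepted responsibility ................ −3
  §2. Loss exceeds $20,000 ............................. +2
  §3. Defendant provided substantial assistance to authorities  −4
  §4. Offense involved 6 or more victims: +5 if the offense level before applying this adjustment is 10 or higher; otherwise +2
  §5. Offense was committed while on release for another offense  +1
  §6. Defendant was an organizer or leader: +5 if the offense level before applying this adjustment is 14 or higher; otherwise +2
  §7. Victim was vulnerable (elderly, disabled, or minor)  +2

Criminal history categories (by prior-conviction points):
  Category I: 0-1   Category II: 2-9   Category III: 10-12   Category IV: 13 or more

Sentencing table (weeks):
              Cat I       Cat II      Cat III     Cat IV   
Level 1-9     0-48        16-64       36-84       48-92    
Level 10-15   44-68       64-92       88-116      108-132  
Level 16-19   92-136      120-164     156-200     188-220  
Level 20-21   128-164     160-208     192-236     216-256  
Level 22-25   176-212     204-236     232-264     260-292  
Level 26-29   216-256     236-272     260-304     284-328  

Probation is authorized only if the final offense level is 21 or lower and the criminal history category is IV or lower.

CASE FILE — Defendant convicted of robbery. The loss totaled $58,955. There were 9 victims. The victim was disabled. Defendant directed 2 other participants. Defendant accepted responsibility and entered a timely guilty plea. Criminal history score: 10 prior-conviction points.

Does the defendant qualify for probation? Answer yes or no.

Base offense level for robbery: 10.
§1 applies: 10 − 3 = 7.
§2 applies: 7 + 2 = 9.
§3 does not apply.
§4 applies (level before this adjustment is 9 < 10, so +2): 9 + 2 = 11.
§5 does not apply.
§6 applies (level before this adjustment is 11 < 14, so +2): 11 + 2 = 13.
§7 applies: 13 + 2 = 15.
Final offense level: 15.
Criminal history: 10 prior points → Category III (10-12).
Level 15 falls in the 10-15 band.
Grid: Level 10-15 × Category III = 88-116 weeks.
Probation check: level 15 ≤ 21 and category III ≤ IV → eligible.

Yes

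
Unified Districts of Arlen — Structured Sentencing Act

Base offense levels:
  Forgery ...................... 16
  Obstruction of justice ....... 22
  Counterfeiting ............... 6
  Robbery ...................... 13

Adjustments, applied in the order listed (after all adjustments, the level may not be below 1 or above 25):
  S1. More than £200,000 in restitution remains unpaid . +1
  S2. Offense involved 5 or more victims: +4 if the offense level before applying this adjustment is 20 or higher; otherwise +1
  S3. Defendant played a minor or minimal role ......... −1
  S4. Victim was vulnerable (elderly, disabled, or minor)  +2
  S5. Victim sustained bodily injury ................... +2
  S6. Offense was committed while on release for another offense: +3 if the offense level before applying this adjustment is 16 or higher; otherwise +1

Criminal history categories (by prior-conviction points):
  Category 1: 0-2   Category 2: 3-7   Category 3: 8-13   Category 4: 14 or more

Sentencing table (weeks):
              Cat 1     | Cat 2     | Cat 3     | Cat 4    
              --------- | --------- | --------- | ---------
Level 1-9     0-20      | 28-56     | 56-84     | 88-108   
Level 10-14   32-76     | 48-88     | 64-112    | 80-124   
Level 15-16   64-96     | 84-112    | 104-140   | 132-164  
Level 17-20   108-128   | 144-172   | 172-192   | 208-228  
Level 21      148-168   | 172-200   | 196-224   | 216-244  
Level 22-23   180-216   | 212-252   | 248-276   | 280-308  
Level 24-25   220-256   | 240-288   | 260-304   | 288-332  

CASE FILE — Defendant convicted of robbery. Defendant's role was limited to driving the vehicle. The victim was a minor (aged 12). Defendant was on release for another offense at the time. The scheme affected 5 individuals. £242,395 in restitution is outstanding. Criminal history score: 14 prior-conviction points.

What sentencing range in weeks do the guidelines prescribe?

208-228 weeks

Base offense level for robbery: 13.
S1 applies: 13 + 1 = 14.
S2 applies (level before this adjustment is 14 < 20, so +1): 14 + 1 = 15.
S3 applies: 15 − 1 = 14.
S4 applies: 14 + 2 = 16.
S5 does not apply.
S6 applies (level before this adjustment is 16 ≥ 16, so +3): 16 + 3 = 19.
Final offense level: 19.
Criminal history: 14 prior points → Category 4 (14+).
Level 19 falls in the 17-20 band.
Grid: Level 17-20 × Category 4 = 208-228 weeks.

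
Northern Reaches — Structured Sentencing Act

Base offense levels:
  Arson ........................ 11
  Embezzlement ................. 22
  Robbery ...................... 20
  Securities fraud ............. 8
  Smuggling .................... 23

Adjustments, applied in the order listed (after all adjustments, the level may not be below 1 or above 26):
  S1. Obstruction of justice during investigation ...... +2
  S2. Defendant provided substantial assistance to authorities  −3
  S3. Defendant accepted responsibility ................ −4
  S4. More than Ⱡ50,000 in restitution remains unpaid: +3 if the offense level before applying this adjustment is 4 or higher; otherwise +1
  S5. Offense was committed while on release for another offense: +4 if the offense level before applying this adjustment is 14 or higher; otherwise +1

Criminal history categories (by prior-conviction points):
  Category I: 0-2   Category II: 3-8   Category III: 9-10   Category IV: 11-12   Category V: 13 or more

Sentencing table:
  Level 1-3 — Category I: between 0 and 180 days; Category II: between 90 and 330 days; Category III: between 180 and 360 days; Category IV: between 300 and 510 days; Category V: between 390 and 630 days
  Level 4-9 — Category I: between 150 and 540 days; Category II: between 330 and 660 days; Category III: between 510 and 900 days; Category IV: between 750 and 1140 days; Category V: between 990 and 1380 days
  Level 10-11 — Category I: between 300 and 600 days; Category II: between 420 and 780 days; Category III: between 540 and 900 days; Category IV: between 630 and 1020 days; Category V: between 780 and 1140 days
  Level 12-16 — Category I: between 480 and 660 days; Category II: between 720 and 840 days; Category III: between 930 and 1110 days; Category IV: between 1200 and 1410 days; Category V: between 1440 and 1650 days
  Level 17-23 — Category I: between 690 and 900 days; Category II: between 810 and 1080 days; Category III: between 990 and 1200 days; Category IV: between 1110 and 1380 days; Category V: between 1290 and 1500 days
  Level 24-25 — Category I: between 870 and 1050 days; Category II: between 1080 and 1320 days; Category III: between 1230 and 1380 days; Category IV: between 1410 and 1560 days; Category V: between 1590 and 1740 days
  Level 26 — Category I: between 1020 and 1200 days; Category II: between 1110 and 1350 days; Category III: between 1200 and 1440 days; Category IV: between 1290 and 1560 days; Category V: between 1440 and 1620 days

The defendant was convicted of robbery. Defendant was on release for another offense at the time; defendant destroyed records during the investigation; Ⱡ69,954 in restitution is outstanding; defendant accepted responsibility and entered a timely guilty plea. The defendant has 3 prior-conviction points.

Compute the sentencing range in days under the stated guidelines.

Base offense level for robbery: 20.
S1 applies: 20 + 2 = 22.
S3 applies: 22 − 4 = 18.
S4 applies (level before this adjustment is 18 ≥ 4, so +3): 18 + 3 = 21.
S5 applies (level before this adjustment is 21 ≥ 14, so +4): 21 + 4 = 25.
Final offense level: 25.
Criminal history: 3 prior points → Category II (3-8).
Level 25 falls in the 24-25 band.
Grid: Level 24-25 × Category II = 1080-1320 days.

1080-1320 days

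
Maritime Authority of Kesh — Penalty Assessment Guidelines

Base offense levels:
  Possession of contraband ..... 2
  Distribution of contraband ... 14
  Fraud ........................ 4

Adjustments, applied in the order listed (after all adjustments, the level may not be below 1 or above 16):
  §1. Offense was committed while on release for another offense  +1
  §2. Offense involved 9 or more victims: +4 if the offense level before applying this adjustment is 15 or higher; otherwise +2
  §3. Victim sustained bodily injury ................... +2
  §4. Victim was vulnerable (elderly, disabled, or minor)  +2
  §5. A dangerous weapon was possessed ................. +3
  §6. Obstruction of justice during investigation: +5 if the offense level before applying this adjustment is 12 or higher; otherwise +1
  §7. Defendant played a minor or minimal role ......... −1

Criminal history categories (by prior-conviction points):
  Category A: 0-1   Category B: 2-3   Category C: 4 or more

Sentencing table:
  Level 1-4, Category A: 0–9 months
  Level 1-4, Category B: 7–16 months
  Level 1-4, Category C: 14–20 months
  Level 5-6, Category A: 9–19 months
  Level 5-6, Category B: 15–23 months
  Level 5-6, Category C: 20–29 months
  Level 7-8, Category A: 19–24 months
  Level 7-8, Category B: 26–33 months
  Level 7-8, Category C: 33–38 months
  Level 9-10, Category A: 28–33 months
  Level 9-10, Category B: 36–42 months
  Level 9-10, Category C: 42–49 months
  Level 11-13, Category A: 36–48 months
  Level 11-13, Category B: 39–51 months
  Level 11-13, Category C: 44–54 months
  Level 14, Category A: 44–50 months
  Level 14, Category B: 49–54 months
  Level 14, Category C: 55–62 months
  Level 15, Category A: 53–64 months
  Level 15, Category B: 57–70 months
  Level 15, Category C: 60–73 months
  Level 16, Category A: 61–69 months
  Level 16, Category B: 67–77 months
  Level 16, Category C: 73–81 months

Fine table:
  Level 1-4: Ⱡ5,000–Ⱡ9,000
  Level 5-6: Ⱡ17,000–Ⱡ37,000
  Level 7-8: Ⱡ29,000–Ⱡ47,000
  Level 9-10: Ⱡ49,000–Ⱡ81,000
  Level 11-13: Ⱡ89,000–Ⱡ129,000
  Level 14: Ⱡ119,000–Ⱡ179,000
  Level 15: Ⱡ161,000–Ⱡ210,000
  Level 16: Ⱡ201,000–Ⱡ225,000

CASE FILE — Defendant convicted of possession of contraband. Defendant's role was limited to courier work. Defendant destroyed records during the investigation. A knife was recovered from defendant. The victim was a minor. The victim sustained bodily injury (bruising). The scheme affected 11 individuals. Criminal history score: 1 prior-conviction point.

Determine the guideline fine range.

Base offense level for possession of contraband: 2.
§1 does not apply.
§2 applies (level before this adjustment is 2 < 15, so +2): 2 + 2 = 4.
§3 applies: 4 + 2 = 6.
§4 applies: 6 + 2 = 8.
§5 applies: 8 + 3 = 11.
§6 applies (level before this adjustment is 11 < 12, so +1): 11 + 1 = 12.
§7 applies: 12 − 1 = 11.
Final offense level: 11.
Level 11 falls in the 11-13 band.
Fine table: Level 11-13 → Ⱡ89,000–Ⱡ129,000.

Ⱡ89,000–Ⱡ129,000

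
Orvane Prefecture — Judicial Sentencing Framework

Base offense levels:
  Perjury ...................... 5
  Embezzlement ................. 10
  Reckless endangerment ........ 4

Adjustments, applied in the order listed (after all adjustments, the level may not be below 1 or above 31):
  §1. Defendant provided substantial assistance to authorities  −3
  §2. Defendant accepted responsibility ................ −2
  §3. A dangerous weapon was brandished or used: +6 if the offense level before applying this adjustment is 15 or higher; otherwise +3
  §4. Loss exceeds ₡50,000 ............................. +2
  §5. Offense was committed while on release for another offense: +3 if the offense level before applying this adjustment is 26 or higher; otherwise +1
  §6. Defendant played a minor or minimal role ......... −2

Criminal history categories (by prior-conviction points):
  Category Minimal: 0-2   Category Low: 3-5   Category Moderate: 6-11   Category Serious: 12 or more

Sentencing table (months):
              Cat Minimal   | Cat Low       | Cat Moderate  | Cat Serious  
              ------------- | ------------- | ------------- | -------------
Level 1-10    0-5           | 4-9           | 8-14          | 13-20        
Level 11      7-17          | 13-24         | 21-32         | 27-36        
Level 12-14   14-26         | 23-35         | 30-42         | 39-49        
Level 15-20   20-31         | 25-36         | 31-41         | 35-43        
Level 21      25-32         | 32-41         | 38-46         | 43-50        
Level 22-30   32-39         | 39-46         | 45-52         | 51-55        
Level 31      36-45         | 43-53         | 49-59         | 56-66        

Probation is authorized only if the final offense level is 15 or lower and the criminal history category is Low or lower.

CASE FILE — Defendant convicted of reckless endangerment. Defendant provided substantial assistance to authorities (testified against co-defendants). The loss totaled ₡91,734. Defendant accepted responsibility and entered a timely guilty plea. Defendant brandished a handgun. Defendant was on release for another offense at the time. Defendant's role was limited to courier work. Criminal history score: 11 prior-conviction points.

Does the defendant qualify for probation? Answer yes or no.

Base offense level for reckless endangerment: 4.
§1 applies: 4 − 3 = 1.
§2 applies: 1 − 2 = -1.
§3 applies (level before this adjustment is -1 < 15, so +3): -1 + 3 = 2.
§4 applies: 2 + 2 = 4.
§5 applies (level before this adjustment is 4 < 26, so +1): 4 + 1 = 5.
§6 applies: 5 − 2 = 3.
Final offense level: 3.
Criminal history: 11 prior points → Category Moderate (6-11).
Level 3 falls in the 1-10 band.
Grid: Level 1-10 × Category Moderate = 8-14 months.
Probation check: level 3 ≤ 15 and category Moderate > Low → not eligible.

No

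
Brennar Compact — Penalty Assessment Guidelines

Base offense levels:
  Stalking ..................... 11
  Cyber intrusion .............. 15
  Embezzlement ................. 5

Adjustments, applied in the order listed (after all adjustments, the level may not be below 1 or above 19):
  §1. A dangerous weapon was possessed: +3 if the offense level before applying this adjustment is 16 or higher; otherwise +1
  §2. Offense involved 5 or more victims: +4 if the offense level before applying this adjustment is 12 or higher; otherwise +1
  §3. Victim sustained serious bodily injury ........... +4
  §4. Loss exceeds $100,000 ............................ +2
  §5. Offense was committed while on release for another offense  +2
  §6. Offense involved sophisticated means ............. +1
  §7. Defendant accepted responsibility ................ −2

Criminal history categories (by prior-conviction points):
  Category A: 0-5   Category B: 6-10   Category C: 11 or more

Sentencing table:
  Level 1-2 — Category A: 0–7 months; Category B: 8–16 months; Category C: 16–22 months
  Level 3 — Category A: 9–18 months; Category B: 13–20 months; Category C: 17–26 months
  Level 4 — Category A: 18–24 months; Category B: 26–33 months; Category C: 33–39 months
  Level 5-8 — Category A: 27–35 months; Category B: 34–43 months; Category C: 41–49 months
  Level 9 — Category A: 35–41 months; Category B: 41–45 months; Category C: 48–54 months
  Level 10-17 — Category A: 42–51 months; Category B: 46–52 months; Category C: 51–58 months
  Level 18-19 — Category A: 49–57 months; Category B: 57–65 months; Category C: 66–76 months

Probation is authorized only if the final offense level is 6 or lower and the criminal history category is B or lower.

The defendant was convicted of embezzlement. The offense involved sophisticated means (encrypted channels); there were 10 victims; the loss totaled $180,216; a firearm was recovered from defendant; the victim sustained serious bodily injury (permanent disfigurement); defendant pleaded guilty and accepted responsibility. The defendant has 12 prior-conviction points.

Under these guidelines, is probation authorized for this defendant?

No

Base offense level for embezzlement: 5.
§1 applies (level before this adjustment is 5 < 16, so +1): 5 + 1 = 6.
§2 applies (level before this adjustment is 6 < 12, so +1): 6 + 1 = 7.
§3 applies: 7 + 4 = 11.
§4 applies: 11 + 2 = 13.
§5 does not apply.
§6 applies: 13 + 1 = 14.
§7 applies: 14 − 2 = 12.
Final offense level: 12.
Criminal history: 12 prior points → Category C (11+).
Level 12 falls in the 10-17 band.
Grid: Level 10-17 × Category C = 51-58 months.
Probation check: level 12 > 6 and category C > B → not eligible.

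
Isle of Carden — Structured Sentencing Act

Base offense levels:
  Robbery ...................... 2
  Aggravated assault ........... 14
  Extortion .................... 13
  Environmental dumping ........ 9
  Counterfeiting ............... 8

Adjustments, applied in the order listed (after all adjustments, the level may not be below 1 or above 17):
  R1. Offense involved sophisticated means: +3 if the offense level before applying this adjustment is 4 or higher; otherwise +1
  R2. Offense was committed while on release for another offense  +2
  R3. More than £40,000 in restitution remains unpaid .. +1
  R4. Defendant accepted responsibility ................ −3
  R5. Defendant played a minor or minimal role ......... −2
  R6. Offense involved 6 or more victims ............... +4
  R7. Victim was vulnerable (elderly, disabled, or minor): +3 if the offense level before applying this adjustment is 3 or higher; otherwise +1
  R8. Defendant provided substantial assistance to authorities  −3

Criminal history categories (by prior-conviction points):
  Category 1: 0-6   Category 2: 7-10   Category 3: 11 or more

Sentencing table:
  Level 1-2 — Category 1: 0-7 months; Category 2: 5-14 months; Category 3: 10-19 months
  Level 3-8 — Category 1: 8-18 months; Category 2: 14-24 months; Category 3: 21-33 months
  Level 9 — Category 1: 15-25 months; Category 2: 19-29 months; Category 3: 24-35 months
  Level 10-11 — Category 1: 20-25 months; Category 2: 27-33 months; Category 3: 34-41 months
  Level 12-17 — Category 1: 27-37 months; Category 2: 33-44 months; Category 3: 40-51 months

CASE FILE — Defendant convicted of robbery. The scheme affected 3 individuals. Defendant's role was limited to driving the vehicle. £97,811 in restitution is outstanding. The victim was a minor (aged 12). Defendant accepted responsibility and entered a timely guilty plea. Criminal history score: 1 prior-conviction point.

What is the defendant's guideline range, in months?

Base offense level for robbery: 2.
R1 does not apply.
R2 does not apply.
R3 applies: 2 + 1 = 3.
R4 applies: 3 − 3 = 0.
R5 applies: 0 − 2 = -2.
R7 applies (level before this adjustment is -2 < 3, so +1): -2 + 1 = -1.
Level -1 is below the minimum of 1; floored at 1.
Final offense level: 1.
Criminal history: 1 prior point → Category 1 (0-6).
Level 1 falls in the 1-2 band.
Grid: Level 1-2 × Category 1 = 0-7 months.

0-7 months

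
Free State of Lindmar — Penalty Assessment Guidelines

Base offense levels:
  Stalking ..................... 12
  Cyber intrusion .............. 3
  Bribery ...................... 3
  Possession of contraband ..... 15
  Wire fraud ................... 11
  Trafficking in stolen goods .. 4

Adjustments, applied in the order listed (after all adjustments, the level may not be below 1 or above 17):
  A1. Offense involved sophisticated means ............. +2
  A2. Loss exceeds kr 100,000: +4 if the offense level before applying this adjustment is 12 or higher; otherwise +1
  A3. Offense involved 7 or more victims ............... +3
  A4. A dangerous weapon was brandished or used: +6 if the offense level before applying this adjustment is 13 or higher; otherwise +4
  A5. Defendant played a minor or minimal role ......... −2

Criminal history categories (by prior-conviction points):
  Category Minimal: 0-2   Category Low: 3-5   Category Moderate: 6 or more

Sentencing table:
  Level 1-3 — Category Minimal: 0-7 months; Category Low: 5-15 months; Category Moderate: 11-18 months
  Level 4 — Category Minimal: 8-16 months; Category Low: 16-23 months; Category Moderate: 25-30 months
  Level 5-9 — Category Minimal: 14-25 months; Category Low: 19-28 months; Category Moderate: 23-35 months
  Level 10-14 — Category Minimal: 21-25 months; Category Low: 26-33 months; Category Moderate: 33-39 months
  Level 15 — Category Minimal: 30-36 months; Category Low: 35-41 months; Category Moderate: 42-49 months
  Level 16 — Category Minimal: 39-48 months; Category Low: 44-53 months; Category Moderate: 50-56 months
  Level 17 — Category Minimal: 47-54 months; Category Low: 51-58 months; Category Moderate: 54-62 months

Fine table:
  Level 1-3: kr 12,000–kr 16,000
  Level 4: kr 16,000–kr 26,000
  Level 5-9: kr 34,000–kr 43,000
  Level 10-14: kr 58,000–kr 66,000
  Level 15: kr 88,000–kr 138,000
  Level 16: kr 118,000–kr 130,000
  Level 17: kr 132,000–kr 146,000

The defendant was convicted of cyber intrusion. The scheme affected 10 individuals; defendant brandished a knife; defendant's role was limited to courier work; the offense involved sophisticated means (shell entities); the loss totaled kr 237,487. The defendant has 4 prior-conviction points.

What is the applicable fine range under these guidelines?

kr 58,000–kr 66,000

Base offense level for cyber intrusion: 3.
A1 applies: 3 + 2 = 5.
A2 applies (level before this adjustment is 5 < 12, so +1): 5 + 1 = 6.
A3 applies: 6 + 3 = 9.
A4 applies (level before this adjustment is 9 < 13, so +4): 9 + 4 = 13.
A5 applies: 13 − 2 = 11.
Final offense level: 11.
Level 11 falls in the 10-14 band.
Fine table: Level 10-14 → kr 58,000–kr 66,000.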